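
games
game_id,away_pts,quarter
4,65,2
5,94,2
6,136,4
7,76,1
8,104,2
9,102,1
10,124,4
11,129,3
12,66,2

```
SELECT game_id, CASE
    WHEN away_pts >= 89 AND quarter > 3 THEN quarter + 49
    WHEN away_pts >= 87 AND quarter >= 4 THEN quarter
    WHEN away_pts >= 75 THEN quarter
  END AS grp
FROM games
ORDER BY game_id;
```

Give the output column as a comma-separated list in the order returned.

game_id=4: (no match → NULL) → NULL
game_id=5: away_pts >= 75 → 2
game_id=6: away_pts >= 89 AND quarter > 3 → 53
game_id=7: away_pts >= 75 → 1
game_id=8: away_pts >= 75 → 2
game_id=9: away_pts >= 75 → 1
game_id=10: away_pts >= 89 AND quarter > 3 → 53
game_id=11: away_pts >= 75 → 3
game_id=12: (no match → NULL) → NULL

NULL, 2, 53, 1, 2, 1, 53, 3, NULL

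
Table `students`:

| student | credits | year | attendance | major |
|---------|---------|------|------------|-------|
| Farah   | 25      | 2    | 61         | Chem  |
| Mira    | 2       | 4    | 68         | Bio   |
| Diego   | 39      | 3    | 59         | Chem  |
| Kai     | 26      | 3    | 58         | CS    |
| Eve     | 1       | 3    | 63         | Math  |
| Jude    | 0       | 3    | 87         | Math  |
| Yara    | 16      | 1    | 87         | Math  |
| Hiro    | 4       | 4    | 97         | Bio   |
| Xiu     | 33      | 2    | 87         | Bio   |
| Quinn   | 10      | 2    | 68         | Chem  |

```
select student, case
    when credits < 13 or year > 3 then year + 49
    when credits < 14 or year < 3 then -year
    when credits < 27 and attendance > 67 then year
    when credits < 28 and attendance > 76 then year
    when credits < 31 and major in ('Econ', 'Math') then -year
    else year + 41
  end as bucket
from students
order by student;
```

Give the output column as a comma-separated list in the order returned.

student=Diego: ELSE → 44
student=Eve: credits < 13 or year > 3 → 52
student=Farah: credits < 14 or year < 3 → -2
student=Hiro: credits < 13 or year > 3 → 53
student=Jude: credits < 13 or year > 3 → 52
student=Kai: ELSE → 44
student=Mira: credits < 13 or year > 3 → 53
student=Quinn: credits < 13 or year > 3 → 51
student=Xiu: credits < 14 or year < 3 → -2
student=Yara: credits < 14 or year < 3 → -1

44, 52, -2, 53, 52, 44, 53, 51, -2, -1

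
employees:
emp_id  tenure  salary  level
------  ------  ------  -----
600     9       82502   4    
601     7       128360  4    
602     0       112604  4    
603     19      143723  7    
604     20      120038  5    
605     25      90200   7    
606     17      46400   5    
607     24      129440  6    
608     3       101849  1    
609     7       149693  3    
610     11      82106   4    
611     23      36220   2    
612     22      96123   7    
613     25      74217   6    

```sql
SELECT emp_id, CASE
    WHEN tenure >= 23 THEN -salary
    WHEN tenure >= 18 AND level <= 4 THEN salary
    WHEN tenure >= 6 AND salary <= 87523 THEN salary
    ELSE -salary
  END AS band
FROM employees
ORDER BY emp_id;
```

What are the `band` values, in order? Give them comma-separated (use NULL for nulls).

emp_id=600: tenure >= 6 AND salary <= 87523 → 82502
emp_id=601: ELSE → -128360
emp_id=602: ELSE → -112604
emp_id=603: ELSE → -143723
emp_id=604: ELSE → -120038
emp_id=605: tenure >= 23 → -90200
emp_id=606: tenure >= 6 AND salary <= 87523 → 46400
emp_id=607: tenure >= 23 → -129440
emp_id=608: ELSE → -101849
emp_id=609: ELSE → -149693
emp_id=610: tenure >= 6 AND salary <= 87523 → 82106
emp_id=611: tenure >= 23 → -36220
emp_id=612: ELSE → -96123
emp_id=613: tenure >= 23 → -74217

82502, -128360, -112604, -143723, -120038, -90200, 46400, -129440, -101849, -149693, 82106, -36220, -96123, -74217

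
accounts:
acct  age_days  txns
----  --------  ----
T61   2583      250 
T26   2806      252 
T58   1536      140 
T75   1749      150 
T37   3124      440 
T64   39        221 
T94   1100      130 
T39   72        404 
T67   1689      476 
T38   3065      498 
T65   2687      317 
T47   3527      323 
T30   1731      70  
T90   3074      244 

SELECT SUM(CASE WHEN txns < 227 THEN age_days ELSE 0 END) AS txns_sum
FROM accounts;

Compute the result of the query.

acct=T61: ✗
acct=T26: ✗
acct=T58: ✓ → 1536
acct=T75: ✓ → 1749
acct=T37: ✗
acct=T64: ✓ → 39
acct=T94: ✓ → 1100
acct=T39: ✗
acct=T67: ✗
acct=T38: ✗
acct=T65: ✗
acct=T47: ✗
acct=T30: ✓ → 1731
acct=T90: ✗
txns_sum = 1536 + 1749 + 39 + 1100 + 1731 = 6155

6155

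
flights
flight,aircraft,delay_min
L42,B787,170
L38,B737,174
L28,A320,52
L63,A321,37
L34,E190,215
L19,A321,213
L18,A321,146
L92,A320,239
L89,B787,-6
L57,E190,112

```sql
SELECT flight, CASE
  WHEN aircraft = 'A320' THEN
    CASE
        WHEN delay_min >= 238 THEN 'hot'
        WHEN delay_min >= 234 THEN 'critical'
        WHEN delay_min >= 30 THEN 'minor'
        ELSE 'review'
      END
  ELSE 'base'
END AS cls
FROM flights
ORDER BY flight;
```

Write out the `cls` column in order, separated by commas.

base, base, minor, base, base, base, base, base, base, hot

flight=L18: aircraft='A321' → outer ELSE → base
flight=L19: aircraft='A321' → outer ELSE → base
flight=L28: aircraft='A320' → inner[delay_min >= 30] → minor
flight=L34: aircraft='E190' → outer ELSE → base
flight=L38: aircraft='B737' → outer ELSE → base
flight=L42: aircraft='B787' → outer ELSE → base
flight=L57: aircraft='E190' → outer ELSE → base
flight=L63: aircraft='A321' → outer ELSE → base
flight=L89: aircraft='B787' → outer ELSE → base
flight=L92: aircraft='A320' → inner[delay_min >= 238] → hot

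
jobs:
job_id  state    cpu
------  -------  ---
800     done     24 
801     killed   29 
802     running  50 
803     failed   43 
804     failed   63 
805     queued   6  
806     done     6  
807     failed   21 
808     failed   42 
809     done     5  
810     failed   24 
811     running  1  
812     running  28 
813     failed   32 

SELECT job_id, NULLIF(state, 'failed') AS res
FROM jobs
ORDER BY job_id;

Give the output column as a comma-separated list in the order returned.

done, killed, running, NULL, NULL, queued, done, NULL, NULL, done, NULL, running, running, NULL

job_id=800: state=done vs failed: differ → done
job_id=801: state=killed vs failed: differ → killed
job_id=802: state=running vs failed: differ → running
job_id=803: state=failed vs failed: equal → NULL
job_id=804: state=failed vs failed: equal → NULL
job_id=805: state=queued vs failed: differ → queued
job_id=806: state=done vs failed: differ → done
job_id=807: state=failed vs failed: equal → NULL
job_id=808: state=failed vs failed: equal → NULL
job_id=809: state=done vs failed: differ → done
job_id=810: state=failed vs failed: equal → NULL
job_id=811: state=running vs failed: differ → running
job_id=812: state=running vs failed: differ → running
job_id=813: state=failed vs failed: equal → NULL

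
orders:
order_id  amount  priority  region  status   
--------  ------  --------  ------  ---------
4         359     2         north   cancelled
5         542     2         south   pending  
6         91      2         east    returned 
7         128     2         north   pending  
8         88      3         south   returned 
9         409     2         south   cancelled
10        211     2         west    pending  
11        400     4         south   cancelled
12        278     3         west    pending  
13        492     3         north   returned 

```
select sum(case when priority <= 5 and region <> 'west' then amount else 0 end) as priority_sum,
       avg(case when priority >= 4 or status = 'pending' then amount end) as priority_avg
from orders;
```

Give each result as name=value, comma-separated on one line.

[priority_sum: priority <= 5 and region <> 'west']
order_id=4: ✓ → 359
order_id=5: ✓ → 542
order_id=6: ✓ → 91
order_id=7: ✓ → 128
order_id=8: ✓ → 88
order_id=9: ✓ → 409
order_id=10: ✗
order_id=11: ✓ → 400
order_id=12: ✗
order_id=13: ✓ → 492
priority_sum = 359 + 542 + 91 + 128 + 88 + 409 + 400 + 492 = 2509
—
[priority_avg: priority >= 4 or status = 'pending']
order_id=4: ✗
order_id=5: ✓ → 542
order_id=6: ✗
order_id=7: ✓ → 128
order_id=8: ✗
order_id=9: ✗
order_id=10: ✓ → 211
order_id=11: ✓ → 400
order_id=12: ✓ → 278
order_id=13: ✗
priority_avg = (542 + 128 + 211 + 400 + 278) / 5 = 311.8

priority_sum=2509, priority_avg=311.8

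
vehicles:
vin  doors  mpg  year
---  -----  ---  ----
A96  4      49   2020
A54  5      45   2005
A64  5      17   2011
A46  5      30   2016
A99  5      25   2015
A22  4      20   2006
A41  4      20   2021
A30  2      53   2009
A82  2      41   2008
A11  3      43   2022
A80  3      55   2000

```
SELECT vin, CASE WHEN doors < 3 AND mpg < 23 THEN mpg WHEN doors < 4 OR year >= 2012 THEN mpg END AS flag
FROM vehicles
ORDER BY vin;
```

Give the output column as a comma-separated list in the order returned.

43, NULL, 53, 20, 30, NULL, NULL, 55, 41, 49, 25

vin=A11: doors < 4 OR year >= 2012 → 43
vin=A22: (no match → NULL) → NULL
vin=A30: doors < 4 OR year >= 2012 → 53
vin=A41: doors < 4 OR year >= 2012 → 20
vin=A46: doors < 4 OR year >= 2012 → 30
vin=A54: (no match → NULL) → NULL
vin=A64: (no match → NULL) → NULL
vin=A80: doors < 4 OR year >= 2012 → 55
vin=A82: doors < 4 OR year >= 2012 → 41
vin=A96: doors < 4 OR year >= 2012 → 49
vin=A99: doors < 4 OR year >= 2012 → 25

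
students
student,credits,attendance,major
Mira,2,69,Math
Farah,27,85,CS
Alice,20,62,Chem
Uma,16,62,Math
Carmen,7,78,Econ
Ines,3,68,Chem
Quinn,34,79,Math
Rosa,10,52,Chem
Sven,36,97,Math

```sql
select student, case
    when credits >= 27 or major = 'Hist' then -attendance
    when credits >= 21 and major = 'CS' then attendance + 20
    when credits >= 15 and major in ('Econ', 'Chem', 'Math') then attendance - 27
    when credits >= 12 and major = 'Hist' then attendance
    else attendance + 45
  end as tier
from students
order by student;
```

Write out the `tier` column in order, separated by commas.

student=Alice: credits >= 15 and major in ('Econ', 'Chem', 'Math') → 35
student=Carmen: ELSE → 123
student=Farah: credits >= 27 or major = 'Hist' → -85
student=Ines: ELSE → 113
student=Mira: ELSE → 114
student=Quinn: credits >= 27 or major = 'Hist' → -79
student=Rosa: ELSE → 97
student=Sven: credits >= 27 or major = 'Hist' → -97
student=Uma: credits >= 15 and major in ('Econ', 'Chem', 'Math') → 35

35, 123, -85, 113, 114, -79, 97, -97, 35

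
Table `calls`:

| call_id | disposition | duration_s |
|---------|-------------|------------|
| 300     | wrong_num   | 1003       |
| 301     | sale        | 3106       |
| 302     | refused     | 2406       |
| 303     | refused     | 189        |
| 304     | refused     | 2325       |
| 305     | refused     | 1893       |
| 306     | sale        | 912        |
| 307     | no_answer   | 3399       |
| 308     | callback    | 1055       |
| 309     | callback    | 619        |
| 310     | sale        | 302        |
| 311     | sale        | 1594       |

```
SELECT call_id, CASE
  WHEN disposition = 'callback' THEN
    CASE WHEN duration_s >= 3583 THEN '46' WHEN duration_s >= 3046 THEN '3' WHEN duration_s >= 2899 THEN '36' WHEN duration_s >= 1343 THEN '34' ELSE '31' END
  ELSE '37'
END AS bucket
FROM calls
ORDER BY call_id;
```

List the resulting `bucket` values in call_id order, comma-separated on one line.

call_id=300: disposition='wrong_num' → outer ELSE → 37
call_id=301: disposition='sale' → outer ELSE → 37
call_id=302: disposition='refused' → outer ELSE → 37
call_id=303: disposition='refused' → outer ELSE → 37
call_id=304: disposition='refused' → outer ELSE → 37
call_id=305: disposition='refused' → outer ELSE → 37
call_id=306: disposition='sale' → outer ELSE → 37
call_id=307: disposition='no_answer' → outer ELSE → 37
call_id=308: disposition='callback' → inner[ELSE] → 31
call_id=309: disposition='callback' → inner[ELSE] → 31
call_id=310: disposition='sale' → outer ELSE → 37
call_id=311: disposition='sale' → outer ELSE → 37

37, 37, 37, 37, 37, 37, 37, 37, 31, 31, 37, 37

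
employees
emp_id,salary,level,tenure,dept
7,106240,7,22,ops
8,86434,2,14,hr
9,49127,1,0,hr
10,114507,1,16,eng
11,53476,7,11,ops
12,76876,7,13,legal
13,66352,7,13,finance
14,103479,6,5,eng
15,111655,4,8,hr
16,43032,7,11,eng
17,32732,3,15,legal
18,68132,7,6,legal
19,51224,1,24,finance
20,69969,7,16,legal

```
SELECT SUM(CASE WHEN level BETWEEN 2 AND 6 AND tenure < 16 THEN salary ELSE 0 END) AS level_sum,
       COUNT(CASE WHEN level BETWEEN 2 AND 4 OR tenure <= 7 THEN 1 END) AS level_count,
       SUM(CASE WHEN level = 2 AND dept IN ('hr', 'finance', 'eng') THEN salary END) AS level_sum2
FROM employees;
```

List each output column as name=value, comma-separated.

level_sum=334300, level_count=6, level_sum2=86434

[level_sum: level BETWEEN 2 AND 6 AND tenure < 16]
emp_id=7: ✗
emp_id=8: ✓ → 86434
emp_id=9: ✗
emp_id=10: ✗
emp_id=11: ✗
emp_id=12: ✗
emp_id=13: ✗
emp_id=14: ✓ → 103479
emp_id=15: ✓ → 111655
emp_id=16: ✗
emp_id=17: ✓ → 32732
emp_id=18: ✗
emp_id=19: ✗
emp_id=20: ✗
level_sum = 86434 + 103479 + 111655 + 32732 = 334300
—
[level_count: level BETWEEN 2 AND 4 OR tenure <= 7]
emp_id=7: ✗
emp_id=8: ✓ → 1
emp_id=9: ✓ → 1
emp_id=10: ✗
emp_id=11: ✗
emp_id=12: ✗
emp_id=13: ✗
emp_id=14: ✓ → 1
emp_id=15: ✓ → 1
emp_id=16: ✗
emp_id=17: ✓ → 1
emp_id=18: ✓ → 1
emp_id=19: ✗
emp_id=20: ✗
level_count = COUNT(1, 1, 1, 1, 1, 1) = 6
—
[level_sum2: level = 2 AND dept IN ('hr', 'finance', 'eng')]
emp_id=7: ✗
emp_id=8: ✓ → 86434
emp_id=9: ✗
emp_id=10: ✗
emp_id=11: ✗
emp_id=12: ✗
emp_id=13: ✗
emp_id=14: ✗
emp_id=15: ✗
emp_id=16: ✗
emp_id=17: ✗
emp_id=18: ✗
emp_id=19: ✗
emp_id=20: ✗
level_sum2 = 86434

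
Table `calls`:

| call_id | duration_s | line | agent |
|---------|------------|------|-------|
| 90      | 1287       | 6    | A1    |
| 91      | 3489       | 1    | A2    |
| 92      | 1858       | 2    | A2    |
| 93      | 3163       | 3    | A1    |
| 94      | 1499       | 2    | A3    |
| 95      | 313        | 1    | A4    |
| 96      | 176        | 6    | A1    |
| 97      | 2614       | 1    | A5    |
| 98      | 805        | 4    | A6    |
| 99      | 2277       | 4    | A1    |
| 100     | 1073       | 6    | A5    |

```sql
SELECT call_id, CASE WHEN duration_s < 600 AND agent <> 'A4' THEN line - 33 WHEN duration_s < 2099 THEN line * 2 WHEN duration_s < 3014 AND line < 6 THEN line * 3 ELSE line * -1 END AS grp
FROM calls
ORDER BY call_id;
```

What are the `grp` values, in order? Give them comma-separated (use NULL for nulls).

12, -1, 4, -3, 4, 2, -27, 3, 8, 12, 12

call_id=90: duration_s < 2099 → 12
call_id=91: ELSE → -1
call_id=92: duration_s < 2099 → 4
call_id=93: ELSE → -3
call_id=94: duration_s < 2099 → 4
call_id=95: duration_s < 2099 → 2
call_id=96: duration_s < 600 AND agent <> 'A4' → -27
call_id=97: duration_s < 3014 AND line < 6 → 3
call_id=98: duration_s < 2099 → 8
call_id=99: duration_s < 3014 AND line < 6 → 12
call_id=100: duration_s < 2099 → 12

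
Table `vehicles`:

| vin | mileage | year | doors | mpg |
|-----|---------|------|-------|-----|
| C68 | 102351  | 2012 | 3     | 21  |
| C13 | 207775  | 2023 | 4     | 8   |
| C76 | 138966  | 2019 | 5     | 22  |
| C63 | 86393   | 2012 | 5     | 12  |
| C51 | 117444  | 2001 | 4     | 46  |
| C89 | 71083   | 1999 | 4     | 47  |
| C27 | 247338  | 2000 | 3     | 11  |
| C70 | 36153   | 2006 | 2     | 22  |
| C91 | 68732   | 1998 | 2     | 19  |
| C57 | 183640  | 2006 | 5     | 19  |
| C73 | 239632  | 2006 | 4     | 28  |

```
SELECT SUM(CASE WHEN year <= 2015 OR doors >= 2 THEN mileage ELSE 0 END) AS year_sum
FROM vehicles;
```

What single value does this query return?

vin=C68: ✓ → 102351
vin=C13: ✓ → 207775
vin=C76: ✓ → 138966
vin=C63: ✓ → 86393
vin=C51: ✓ → 117444
vin=C89: ✓ → 71083
vin=C27: ✓ → 247338
vin=C70: ✓ → 36153
vin=C91: ✓ → 68732
vin=C57: ✓ → 183640
vin=C73: ✓ → 239632
year_sum = 102351 + 207775 + 138966 + 86393 + 117444 + 71083 + 247338 + 36153 + 68732 + 183640 + 239632 = 1499507

1499507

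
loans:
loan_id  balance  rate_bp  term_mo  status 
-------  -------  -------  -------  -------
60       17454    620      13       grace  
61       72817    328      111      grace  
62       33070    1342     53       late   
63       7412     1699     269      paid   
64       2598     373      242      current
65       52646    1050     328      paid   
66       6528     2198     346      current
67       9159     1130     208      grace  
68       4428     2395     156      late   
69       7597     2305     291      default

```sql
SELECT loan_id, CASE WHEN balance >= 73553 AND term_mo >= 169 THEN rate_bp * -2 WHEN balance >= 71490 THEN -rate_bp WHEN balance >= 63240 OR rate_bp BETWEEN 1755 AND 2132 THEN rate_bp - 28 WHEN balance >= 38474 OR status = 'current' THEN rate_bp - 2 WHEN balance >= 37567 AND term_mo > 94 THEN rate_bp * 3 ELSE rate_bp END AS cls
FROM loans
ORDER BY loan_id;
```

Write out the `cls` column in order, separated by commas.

620, -328, 1342, 1699, 371, 1048, 2196, 1130, 2395, 2305

loan_id=60: ELSE → 620
loan_id=61: balance >= 71490 → -328
loan_id=62: ELSE → 1342
loan_id=63: ELSE → 1699
loan_id=64: balance >= 38474 OR status = 'current' → 371
loan_id=65: balance >= 38474 OR status = 'current' → 1048
loan_id=66: balance >= 38474 OR status = 'current' → 2196
loan_id=67: ELSE → 1130
loan_id=68: ELSE → 2395
loan_id=69: ELSE → 2305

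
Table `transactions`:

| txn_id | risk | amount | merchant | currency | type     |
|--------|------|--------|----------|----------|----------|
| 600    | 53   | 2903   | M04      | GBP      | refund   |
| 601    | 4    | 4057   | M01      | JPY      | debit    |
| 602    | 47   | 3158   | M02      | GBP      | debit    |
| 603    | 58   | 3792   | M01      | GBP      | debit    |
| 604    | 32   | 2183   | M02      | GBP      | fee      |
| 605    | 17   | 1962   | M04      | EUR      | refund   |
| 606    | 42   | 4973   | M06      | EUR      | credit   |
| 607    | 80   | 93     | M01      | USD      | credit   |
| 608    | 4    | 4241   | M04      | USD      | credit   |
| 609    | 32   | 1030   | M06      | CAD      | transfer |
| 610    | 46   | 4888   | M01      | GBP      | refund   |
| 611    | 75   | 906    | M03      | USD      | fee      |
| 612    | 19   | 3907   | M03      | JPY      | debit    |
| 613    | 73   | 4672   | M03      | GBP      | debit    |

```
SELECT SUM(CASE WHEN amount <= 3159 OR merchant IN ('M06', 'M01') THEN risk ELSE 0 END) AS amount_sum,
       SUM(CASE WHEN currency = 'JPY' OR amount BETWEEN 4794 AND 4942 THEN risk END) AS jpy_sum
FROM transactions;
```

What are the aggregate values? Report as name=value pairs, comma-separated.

[amount_sum: amount <= 3159 OR merchant IN ('M06', 'M01')]
txn_id=600: ✓ → 53
txn_id=601: ✓ → 4
txn_id=602: ✓ → 47
txn_id=603: ✓ → 58
txn_id=604: ✓ → 32
txn_id=605: ✓ → 17
txn_id=606: ✓ → 42
txn_id=607: ✓ → 80
txn_id=608: ✗
txn_id=609: ✓ → 32
txn_id=610: ✓ → 46
txn_id=611: ✓ → 75
txn_id=612: ✗
txn_id=613: ✗
amount_sum = 53 + 4 + 47 + 58 + 32 + 17 + 42 + 80 + 32 + 46 + 75 = 486
—
[jpy_sum: currency = 'JPY' OR amount BETWEEN 4794 AND 4942]
txn_id=600: ✗
txn_id=601: ✓ → 4
txn_id=602: ✗
txn_id=603: ✗
txn_id=604: ✗
txn_id=605: ✗
txn_id=606: ✗
txn_id=607: ✗
txn_id=608: ✗
txn_id=609: ✗
txn_id=610: ✓ → 46
txn_id=611: ✗
txn_id=612: ✓ → 19
txn_id=613: ✗
jpy_sum = 4 + 46 + 19 = 69

amount_sum=486, jpy_sum=69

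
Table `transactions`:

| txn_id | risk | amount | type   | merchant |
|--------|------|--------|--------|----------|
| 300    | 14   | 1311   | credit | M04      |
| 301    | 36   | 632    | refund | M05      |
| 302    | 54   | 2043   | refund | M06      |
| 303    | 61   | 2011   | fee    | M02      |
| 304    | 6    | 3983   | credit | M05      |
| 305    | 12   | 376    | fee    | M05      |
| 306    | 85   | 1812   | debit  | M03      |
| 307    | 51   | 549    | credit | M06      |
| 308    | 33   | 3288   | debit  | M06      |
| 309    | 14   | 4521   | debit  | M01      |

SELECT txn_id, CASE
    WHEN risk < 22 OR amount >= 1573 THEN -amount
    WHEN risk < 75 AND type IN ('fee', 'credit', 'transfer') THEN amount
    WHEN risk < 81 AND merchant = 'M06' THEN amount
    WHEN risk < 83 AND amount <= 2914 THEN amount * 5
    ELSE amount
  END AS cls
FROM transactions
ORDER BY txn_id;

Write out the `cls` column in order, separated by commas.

txn_id=300: risk < 22 OR amount >= 1573 → -1311
txn_id=301: risk < 83 AND amount <= 2914 → 3160
txn_id=302: risk < 22 OR amount >= 1573 → -2043
txn_id=303: risk < 22 OR amount >= 1573 → -2011
txn_id=304: risk < 22 OR amount >= 1573 → -3983
txn_id=305: risk < 22 OR amount >= 1573 → -376
txn_id=306: risk < 22 OR amount >= 1573 → -1812
txn_id=307: risk < 75 AND type IN ('fee', 'credit', 'transfer') → 549
txn_id=308: risk < 22 OR amount >= 1573 → -3288
txn_id=309: risk < 22 OR amount >= 1573 → -4521

-1311, 3160, -2043, -2011, -3983, -376, -1812, 549, -3288, -4521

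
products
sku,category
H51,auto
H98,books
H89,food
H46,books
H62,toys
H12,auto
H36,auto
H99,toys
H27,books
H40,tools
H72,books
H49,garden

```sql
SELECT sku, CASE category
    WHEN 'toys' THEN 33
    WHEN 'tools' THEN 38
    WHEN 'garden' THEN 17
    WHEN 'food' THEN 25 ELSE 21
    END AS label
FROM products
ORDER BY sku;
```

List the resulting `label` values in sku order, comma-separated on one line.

21, 21, 21, 38, 21, 17, 21, 33, 21, 25, 21, 33

sku=H12: ELSE → 21
sku=H27: ELSE → 21
sku=H36: ELSE → 21
sku=H40: category='tools' → 38
sku=H46: ELSE → 21
sku=H49: category='garden' → 17
sku=H51: ELSE → 21
sku=H62: category='toys' → 33
sku=H72: ELSE → 21
sku=H89: category='food' → 25
sku=H98: ELSE → 21
sku=H99: category='toys' → 33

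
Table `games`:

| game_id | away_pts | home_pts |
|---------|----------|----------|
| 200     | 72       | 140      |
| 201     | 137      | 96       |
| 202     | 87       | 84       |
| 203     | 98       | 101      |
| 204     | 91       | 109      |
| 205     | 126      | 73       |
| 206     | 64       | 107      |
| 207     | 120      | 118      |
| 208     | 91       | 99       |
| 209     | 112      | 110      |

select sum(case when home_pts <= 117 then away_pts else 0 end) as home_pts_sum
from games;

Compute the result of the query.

806

game_id=200: ✗
game_id=201: ✓ → 137
game_id=202: ✓ → 87
game_id=203: ✓ → 98
game_id=204: ✓ → 91
game_id=205: ✓ → 126
game_id=206: ✓ → 64
game_id=207: ✗
game_id=208: ✓ → 91
game_id=209: ✓ → 112
home_pts_sum = 137 + 87 + 98 + 91 + 126 + 64 + 91 + 112 = 806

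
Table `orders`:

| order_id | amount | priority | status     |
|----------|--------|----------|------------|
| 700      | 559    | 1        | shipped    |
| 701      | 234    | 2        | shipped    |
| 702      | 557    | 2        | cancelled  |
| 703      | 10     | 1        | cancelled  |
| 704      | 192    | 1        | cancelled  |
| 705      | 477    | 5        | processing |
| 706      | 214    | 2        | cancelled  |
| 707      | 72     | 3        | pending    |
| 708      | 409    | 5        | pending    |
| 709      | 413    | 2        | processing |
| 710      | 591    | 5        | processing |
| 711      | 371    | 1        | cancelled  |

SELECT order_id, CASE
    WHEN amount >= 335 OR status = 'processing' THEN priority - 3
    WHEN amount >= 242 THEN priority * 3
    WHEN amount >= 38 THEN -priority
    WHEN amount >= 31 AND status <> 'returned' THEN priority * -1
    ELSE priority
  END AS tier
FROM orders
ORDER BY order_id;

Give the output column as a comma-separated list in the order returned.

-2, -2, -1, 1, -1, 2, -2, -3, 2, -1, 2, -2

order_id=700: amount >= 335 OR status = 'processing' → -2
order_id=701: amount >= 38 → -2
order_id=702: amount >= 335 OR status = 'processing' → -1
order_id=703: ELSE → 1
order_id=704: amount >= 38 → -1
order_id=705: amount >= 335 OR status = 'processing' → 2
order_id=706: amount >= 38 → -2
order_id=707: amount >= 38 → -3
order_id=708: amount >= 335 OR status = 'processing' → 2
order_id=709: amount >= 335 OR status = 'processing' → -1
order_id=710: amount >= 335 OR status = 'processing' → 2
order_id=711: amount >= 335 OR status = 'processing' → -2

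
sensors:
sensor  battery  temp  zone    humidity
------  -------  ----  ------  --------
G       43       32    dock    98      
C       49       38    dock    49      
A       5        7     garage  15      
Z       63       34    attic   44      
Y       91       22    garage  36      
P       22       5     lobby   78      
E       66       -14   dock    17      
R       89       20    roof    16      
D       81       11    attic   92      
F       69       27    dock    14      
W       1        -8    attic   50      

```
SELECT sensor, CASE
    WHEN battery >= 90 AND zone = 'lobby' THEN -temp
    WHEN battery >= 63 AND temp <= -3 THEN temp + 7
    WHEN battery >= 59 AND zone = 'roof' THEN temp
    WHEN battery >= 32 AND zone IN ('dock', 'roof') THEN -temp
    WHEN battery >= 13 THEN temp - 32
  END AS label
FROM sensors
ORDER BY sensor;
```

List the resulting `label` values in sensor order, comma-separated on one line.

NULL, -38, -21, -7, -27, -32, -27, 20, NULL, -10, 2

sensor=A: (no match → NULL) → NULL
sensor=C: battery >= 32 AND zone IN ('dock', 'roof') → -38
sensor=D: battery >= 13 → -21
sensor=E: battery >= 63 AND temp <= -3 → -7
sensor=F: battery >= 32 AND zone IN ('dock', 'roof') → -27
sensor=G: battery >= 32 AND zone IN ('dock', 'roof') → -32
sensor=P: battery >= 13 → -27
sensor=R: battery >= 59 AND zone = 'roof' → 20
sensor=W: (no match → NULL) → NULL
sensor=Y: battery >= 13 → -10
sensor=Z: battery >= 13 → 2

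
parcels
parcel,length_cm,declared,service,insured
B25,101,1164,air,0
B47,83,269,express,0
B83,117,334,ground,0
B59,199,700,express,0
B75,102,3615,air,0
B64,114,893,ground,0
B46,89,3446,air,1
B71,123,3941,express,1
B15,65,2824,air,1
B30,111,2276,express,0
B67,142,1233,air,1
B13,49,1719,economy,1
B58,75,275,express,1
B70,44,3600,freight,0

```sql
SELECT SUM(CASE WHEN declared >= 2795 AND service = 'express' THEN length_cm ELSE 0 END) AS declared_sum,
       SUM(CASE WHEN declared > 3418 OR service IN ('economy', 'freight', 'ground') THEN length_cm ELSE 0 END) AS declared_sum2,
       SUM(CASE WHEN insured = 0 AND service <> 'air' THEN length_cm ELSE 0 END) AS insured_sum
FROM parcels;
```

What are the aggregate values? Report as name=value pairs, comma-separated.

[declared_sum: declared >= 2795 AND service = 'express']
parcel=B25: ✗
parcel=B47: ✗
parcel=B83: ✗
parcel=B59: ✗
parcel=B75: ✗
parcel=B64: ✗
parcel=B46: ✗
parcel=B71: ✓ → 123
parcel=B15: ✗
parcel=B30: ✗
parcel=B67: ✗
parcel=B13: ✗
parcel=B58: ✗
parcel=B70: ✗
declared_sum = 123
—
[declared_sum2: declared > 3418 OR service IN ('economy', 'freight', 'ground')]
parcel=B25: ✗
parcel=B47: ✗
parcel=B83: ✓ → 117
parcel=B59: ✗
parcel=B75: ✓ → 102
parcel=B64: ✓ → 114
parcel=B46: ✓ → 89
parcel=B71: ✓ → 123
parcel=B15: ✗
parcel=B30: ✗
parcel=B67: ✗
parcel=B13: ✓ → 49
parcel=B58: ✗
parcel=B70: ✓ → 44
declared_sum2 = 117 + 102 + 114 + 89 + 123 + 49 + 44 = 638
—
[insured_sum: insured = 0 AND service <> 'air']
parcel=B25: ✗
parcel=B47: ✓ → 83
parcel=B83: ✓ → 117
parcel=B59: ✓ → 199
parcel=B75: ✗
parcel=B64: ✓ → 114
parcel=B46: ✗
parcel=B71: ✗
parcel=B15: ✗
parcel=B30: ✓ → 111
parcel=B67: ✗
parcel=B13: ✗
parcel=B58: ✗
parcel=B70: ✓ → 44
insured_sum = 83 + 117 + 199 + 114 + 111 + 44 = 668

declared_sum=123, declared_sum2=638, insured_sum=668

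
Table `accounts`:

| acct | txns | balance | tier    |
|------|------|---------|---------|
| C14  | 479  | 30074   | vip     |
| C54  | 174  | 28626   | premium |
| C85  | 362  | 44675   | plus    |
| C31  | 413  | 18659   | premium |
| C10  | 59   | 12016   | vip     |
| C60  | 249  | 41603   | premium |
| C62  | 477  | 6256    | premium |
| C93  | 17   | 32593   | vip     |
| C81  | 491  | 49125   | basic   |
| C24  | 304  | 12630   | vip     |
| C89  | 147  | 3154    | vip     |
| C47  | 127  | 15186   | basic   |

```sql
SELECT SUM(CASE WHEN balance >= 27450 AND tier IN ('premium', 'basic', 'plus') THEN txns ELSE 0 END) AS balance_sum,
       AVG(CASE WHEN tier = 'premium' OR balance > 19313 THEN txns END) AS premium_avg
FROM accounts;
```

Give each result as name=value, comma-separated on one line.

balance_sum=1276, premium_avg=332.75

[balance_sum: balance >= 27450 AND tier IN ('premium', 'basic', 'plus')]
acct=C14: ✗
acct=C54: ✓ → 174
acct=C85: ✓ → 362
acct=C31: ✗
acct=C10: ✗
acct=C60: ✓ → 249
acct=C62: ✗
acct=C93: ✗
acct=C81: ✓ → 491
acct=C24: ✗
acct=C89: ✗
acct=C47: ✗
balance_sum = 174 + 362 + 249 + 491 = 1276
—
[premium_avg: tier = 'premium' OR balance > 19313]
acct=C14: ✓ → 479
acct=C54: ✓ → 174
acct=C85: ✓ → 362
acct=C31: ✓ → 413
acct=C10: ✗
acct=C60: ✓ → 249
acct=C62: ✓ → 477
acct=C93: ✓ → 17
acct=C81: ✓ → 491
acct=C24: ✗
acct=C89: ✗
acct=C47: ✗
premium_avg = (479 + 174 + 362 + 413 + 249 + 477 + 17 + 491) / 8 = 332.75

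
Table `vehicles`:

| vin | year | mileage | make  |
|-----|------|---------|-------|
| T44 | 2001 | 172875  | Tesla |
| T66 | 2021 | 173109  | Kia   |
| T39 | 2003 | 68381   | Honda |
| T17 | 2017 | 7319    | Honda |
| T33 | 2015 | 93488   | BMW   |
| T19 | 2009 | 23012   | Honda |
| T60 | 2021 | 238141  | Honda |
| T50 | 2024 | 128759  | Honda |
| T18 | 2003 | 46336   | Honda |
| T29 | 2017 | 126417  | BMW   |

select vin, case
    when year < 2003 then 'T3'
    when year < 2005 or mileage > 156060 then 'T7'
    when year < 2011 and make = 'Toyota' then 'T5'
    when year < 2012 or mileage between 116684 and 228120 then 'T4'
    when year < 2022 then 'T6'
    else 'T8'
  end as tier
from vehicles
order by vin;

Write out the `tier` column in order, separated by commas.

vin=T17: year < 2022 → T6
vin=T18: year < 2005 or mileage > 156060 → T7
vin=T19: year < 2012 or mileage between 116684 and 228120 → T4
vin=T29: year < 2012 or mileage between 116684 and 228120 → T4
vin=T33: year < 2022 → T6
vin=T39: year < 2005 or mileage > 156060 → T7
vin=T44: year < 2003 → T3
vin=T50: year < 2012 or mileage between 116684 and 228120 → T4
vin=T60: year < 2005 or mileage > 156060 → T7
vin=T66: year < 2005 or mileage > 156060 → T7

T6, T7, T4, T4, T6, T7, T3, T4, T7, T7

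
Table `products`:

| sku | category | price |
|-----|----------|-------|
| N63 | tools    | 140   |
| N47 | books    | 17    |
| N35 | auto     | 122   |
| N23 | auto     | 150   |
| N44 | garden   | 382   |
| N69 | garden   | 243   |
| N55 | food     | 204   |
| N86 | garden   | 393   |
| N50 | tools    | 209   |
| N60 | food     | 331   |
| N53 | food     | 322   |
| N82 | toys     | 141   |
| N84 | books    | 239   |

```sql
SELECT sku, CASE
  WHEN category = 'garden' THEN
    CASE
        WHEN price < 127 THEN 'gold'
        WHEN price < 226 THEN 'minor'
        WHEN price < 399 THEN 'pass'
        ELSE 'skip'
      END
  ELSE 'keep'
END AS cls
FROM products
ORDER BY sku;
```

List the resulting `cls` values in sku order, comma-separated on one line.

sku=N23: category='auto' → outer ELSE → keep
sku=N35: category='auto' → outer ELSE → keep
sku=N44: category='garden' → inner[price < 399] → pass
sku=N47: category='books' → outer ELSE → keep
sku=N50: category='tools' → outer ELSE → keep
sku=N53: category='food' → outer ELSE → keep
sku=N55: category='food' → outer ELSE → keep
sku=N60: category='food' → outer ELSE → keep
sku=N63: category='tools' → outer ELSE → keep
sku=N69: category='garden' → inner[price < 399] → pass
sku=N82: category='toys' → outer ELSE → keep
sku=N84: category='books' → outer ELSE → keep
sku=N86: category='garden' → inner[price < 399] → pass

keep, keep, pass, keep, keep, keep, keep, keep, keep, pass, keep, keep, pass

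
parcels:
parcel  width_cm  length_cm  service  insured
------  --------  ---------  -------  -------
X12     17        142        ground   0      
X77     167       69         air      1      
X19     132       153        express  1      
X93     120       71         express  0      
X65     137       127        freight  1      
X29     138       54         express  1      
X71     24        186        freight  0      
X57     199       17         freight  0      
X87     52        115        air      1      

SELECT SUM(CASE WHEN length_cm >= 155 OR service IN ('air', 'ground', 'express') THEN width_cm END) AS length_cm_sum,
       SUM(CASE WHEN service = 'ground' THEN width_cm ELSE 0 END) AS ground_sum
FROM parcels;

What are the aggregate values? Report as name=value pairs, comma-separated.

length_cm_sum=650, ground_sum=17

[length_cm_sum: length_cm >= 155 OR service IN ('air', 'ground', 'express')]
parcel=X12: ✓ → 17
parcel=X77: ✓ → 167
parcel=X19: ✓ → 132
parcel=X93: ✓ → 120
parcel=X65: ✗
parcel=X29: ✓ → 138
parcel=X71: ✓ → 24
parcel=X57: ✗
parcel=X87: ✓ → 52
length_cm_sum = 17 + 167 + 132 + 120 + 138 + 24 + 52 = 650
—
[ground_sum: service = 'ground']
parcel=X12: ✓ → 17
parcel=X77: ✗
parcel=X19: ✗
parcel=X93: ✗
parcel=X65: ✗
parcel=X29: ✗
parcel=X71: ✗
parcel=X57: ✗
parcel=X87: ✗
ground_sum = 17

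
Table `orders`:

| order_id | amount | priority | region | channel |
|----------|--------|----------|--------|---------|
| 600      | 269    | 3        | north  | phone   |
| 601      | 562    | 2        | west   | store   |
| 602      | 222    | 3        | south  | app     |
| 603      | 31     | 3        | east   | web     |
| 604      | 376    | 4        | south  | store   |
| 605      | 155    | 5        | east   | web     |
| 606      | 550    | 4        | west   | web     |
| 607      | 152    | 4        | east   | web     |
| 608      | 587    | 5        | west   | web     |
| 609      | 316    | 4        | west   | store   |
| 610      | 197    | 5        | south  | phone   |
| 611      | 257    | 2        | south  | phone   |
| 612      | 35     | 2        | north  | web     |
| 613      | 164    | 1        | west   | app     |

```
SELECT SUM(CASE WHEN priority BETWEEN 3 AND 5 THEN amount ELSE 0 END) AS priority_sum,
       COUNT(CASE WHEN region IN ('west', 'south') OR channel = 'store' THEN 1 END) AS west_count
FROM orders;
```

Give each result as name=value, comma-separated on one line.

[priority_sum: priority BETWEEN 3 AND 5]
order_id=600: ✓ → 269
order_id=601: ✗
order_id=602: ✓ → 222
order_id=603: ✓ → 31
order_id=604: ✓ → 376
order_id=605: ✓ → 155
order_id=606: ✓ → 550
order_id=607: ✓ → 152
order_id=608: ✓ → 587
order_id=609: ✓ → 316
order_id=610: ✓ → 197
order_id=611: ✗
order_id=612: ✗
order_id=613: ✗
priority_sum = 269 + 222 + 31 + 376 + 155 + 550 + 152 + 587 + 316 + 197 = 2855
—
[west_count: region IN ('west', 'south') OR channel = 'store']
order_id=600: ✗
order_id=601: ✓ → 1
order_id=602: ✓ → 1
order_id=603: ✗
order_id=604: ✓ → 1
order_id=605: ✗
order_id=606: ✓ → 1
order_id=607: ✗
order_id=608: ✓ → 1
order_id=609: ✓ → 1
order_id=610: ✓ → 1
order_id=611: ✓ → 1
order_id=612: ✗
order_id=613: ✓ → 1
west_count = COUNT(1, 1, 1, 1, 1, 1, 1, 1, 1) = 9

priority_sum=2855, west_count=9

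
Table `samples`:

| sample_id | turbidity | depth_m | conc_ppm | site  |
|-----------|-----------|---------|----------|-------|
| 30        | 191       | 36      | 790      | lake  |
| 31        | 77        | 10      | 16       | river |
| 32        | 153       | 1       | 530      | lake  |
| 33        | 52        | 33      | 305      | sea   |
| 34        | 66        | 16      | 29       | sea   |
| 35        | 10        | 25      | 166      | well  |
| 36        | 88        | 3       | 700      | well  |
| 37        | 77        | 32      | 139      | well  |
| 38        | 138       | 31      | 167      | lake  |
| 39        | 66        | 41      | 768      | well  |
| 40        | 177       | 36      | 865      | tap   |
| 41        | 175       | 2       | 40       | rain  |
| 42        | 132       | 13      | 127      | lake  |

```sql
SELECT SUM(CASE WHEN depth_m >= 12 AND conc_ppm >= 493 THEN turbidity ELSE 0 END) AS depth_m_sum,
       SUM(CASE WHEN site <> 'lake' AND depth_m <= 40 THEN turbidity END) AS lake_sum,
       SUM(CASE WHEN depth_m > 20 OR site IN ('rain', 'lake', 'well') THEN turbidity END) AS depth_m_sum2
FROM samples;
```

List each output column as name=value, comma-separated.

depth_m_sum=434, lake_sum=722, depth_m_sum2=1259

[depth_m_sum: depth_m >= 12 AND conc_ppm >= 493]
sample_id=30: ✓ → 191
sample_id=31: ✗
sample_id=32: ✗
sample_id=33: ✗
sample_id=34: ✗
sample_id=35: ✗
sample_id=36: ✗
sample_id=37: ✗
sample_id=38: ✗
sample_id=39: ✓ → 66
sample_id=40: ✓ → 177
sample_id=41: ✗
sample_id=42: ✗
depth_m_sum = 191 + 66 + 177 = 434
—
[lake_sum: site <> 'lake' AND depth_m <= 40]
sample_id=30: ✗
sample_id=31: ✓ → 77
sample_id=32: ✗
sample_id=33: ✓ → 52
sample_id=34: ✓ → 66
sample_id=35: ✓ → 10
sample_id=36: ✓ → 88
sample_id=37: ✓ → 77
sample_id=38: ✗
sample_id=39: ✗
sample_id=40: ✓ → 177
sample_id=41: ✓ → 175
sample_id=42: ✗
lake_sum = 77 + 52 + 66 + 10 + 88 + 77 + 177 + 175 = 722
—
[depth_m_sum2: depth_m > 20 OR site IN ('rain', 'lake', 'well')]
sample_id=30: ✓ → 191
sample_id=31: ✗
sample_id=32: ✓ → 153
sample_id=33: ✓ → 52
sample_id=34: ✗
sample_id=35: ✓ → 10
sample_id=36: ✓ → 88
sample_id=37: ✓ → 77
sample_id=38: ✓ → 138
sample_id=39: ✓ → 66
sample_id=40: ✓ → 177
sample_id=41: ✓ → 175
sample_id=42: ✓ → 132
depth_m_sum2 = 191 + 153 + 52 + 10 + 88 + 77 + 138 + 66 + 177 + 175 + 132 = 1259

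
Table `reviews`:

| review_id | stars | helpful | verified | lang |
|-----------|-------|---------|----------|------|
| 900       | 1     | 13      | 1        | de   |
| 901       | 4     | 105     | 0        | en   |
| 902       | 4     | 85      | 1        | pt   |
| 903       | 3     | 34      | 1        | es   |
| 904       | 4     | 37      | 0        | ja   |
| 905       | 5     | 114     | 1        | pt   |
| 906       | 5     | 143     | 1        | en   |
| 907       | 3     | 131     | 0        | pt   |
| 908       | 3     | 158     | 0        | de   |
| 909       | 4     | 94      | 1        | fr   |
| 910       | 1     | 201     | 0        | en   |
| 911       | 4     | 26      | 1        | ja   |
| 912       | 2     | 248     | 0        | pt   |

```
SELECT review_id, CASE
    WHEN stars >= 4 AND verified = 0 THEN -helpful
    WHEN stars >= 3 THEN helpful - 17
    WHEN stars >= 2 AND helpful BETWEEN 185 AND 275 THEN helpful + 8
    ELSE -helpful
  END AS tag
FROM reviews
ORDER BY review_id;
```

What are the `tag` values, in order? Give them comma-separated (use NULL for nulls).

review_id=900: ELSE → -13
review_id=901: stars >= 4 AND verified = 0 → -105
review_id=902: stars >= 3 → 68
review_id=903: stars >= 3 → 17
review_id=904: stars >= 4 AND verified = 0 → -37
review_id=905: stars >= 3 → 97
review_id=906: stars >= 3 → 126
review_id=907: stars >= 3 → 114
review_id=908: stars >= 3 → 141
review_id=909: stars >= 3 → 77
review_id=910: ELSE → -201
review_id=911: stars >= 3 → 9
review_id=912: stars >= 2 AND helpful BETWEEN 185 AND 275 → 256

-13, -105, 68, 17, -37, 97, 126, 114, 141, 77, -201, 9, 256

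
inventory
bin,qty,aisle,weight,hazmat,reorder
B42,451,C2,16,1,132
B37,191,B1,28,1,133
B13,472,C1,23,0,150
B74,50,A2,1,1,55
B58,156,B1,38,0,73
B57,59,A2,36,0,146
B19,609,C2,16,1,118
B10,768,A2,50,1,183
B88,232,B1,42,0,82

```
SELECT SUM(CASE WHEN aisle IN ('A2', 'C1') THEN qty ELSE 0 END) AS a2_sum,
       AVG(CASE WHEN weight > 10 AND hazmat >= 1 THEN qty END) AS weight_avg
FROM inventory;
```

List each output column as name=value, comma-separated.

a2_sum=1349, weight_avg=504.75

[a2_sum: aisle IN ('A2', 'C1')]
bin=B42: ✗
bin=B37: ✗
bin=B13: ✓ → 472
bin=B74: ✓ → 50
bin=B58: ✗
bin=B57: ✓ → 59
bin=B19: ✗
bin=B10: ✓ → 768
bin=B88: ✗
a2_sum = 472 + 50 + 59 + 768 = 1349
—
[weight_avg: weight > 10 AND hazmat >= 1]
bin=B42: ✓ → 451
bin=B37: ✓ → 191
bin=B13: ✗
bin=B74: ✗
bin=B58: ✗
bin=B57: ✗
bin=B19: ✓ → 609
bin=B10: ✓ → 768
bin=B88: ✗
weight_avg = (451 + 191 + 609 + 768) / 4 = 504.75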